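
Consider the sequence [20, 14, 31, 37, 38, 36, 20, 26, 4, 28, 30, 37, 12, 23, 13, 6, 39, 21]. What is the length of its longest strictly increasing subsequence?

7

One longest increasing subsequence is 14, 20, 26, 28, 30, 37, 39 (positions 2,7,8,10,11,12,17), of length 7; no longer one exists.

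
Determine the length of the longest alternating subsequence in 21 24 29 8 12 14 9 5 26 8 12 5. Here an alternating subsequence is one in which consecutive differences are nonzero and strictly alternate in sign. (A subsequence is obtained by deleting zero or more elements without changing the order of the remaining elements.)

Track the best alternating length ending on an up-step vs a down-step at each position: up/down = 1/1, 2/1, 2/1, 1/3, 4/3, 4/3, 4/5, 1/5, 6/3, 6/7, 8/7, 1/9.
The maximum over both is 9; one such subsequence is 21, 24, 8, 12, 9, 26, 8, 12, 5.

9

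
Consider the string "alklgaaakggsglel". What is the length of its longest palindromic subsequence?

9

One longest palindromic subsequence is llgaaagll (positions 2,4,5,6,7,8,13,14,16); it reads the same forward and backward, and the interval DP gives dp[1][16] = 9.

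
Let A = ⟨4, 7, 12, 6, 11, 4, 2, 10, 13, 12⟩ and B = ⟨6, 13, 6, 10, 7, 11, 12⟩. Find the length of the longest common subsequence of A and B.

3

A longest common subsequence is 7, 11, 12 (length 3); the LCS DP confirms no longer common subsequence exists.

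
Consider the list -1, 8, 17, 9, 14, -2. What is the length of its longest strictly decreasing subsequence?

3

Scanning left to right, the best length ending at each element is: -1→1, 8→1, 17→1, 9→2, 14→2, -2→3.
So the longest decreasing subsequence has length 3, e.g. 17, 9, -2.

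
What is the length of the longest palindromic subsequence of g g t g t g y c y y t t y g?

Using dp[i][j] = 2 + dp[i+1][j−1] if the ends match, else max(dp[i+1][j], dp[i][j−1]):
dp[1][14] = 9. A witness is gttyyyttg at positions 1,3,5,7,9,10,11,12,14.

9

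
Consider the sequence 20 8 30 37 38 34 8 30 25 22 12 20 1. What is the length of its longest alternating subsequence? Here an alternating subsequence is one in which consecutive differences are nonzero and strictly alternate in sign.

Track the best alternating length ending on an up-step vs a down-step at each position: up/down = 1/1, 1/2, 3/1, 3/1, 3/1, 3/4, 1/4, 5/4, 5/6, 5/6, 5/6, 7/6, 1/8.
The maximum over both is 8; one such subsequence is 20, 8, 30, 8, 30, 12, 20, 1.

8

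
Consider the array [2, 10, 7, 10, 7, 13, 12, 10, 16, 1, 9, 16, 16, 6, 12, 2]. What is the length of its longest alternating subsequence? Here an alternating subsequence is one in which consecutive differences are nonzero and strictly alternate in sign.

13

Track the best alternating length ending on an up-step vs a down-step at each position: up/down = 1/1, 2/1, 2/3, 4/1, 2/5, 6/1, 6/7, 6/7, 8/1, 1/9, 10/9, 10/1, 10/1, 10/11, 12/11, 10/13.
The maximum over both is 13; one such subsequence is 2, 10, 7, 10, 7, 13, 12, 16, 1, 9, 6, 12, 2.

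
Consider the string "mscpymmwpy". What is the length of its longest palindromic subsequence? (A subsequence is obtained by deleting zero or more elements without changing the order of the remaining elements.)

One longest palindromic subsequence is ymmy (positions 5,6,7,10); it reads the same forward and backward, and the interval DP gives dp[1][10] = 4.

4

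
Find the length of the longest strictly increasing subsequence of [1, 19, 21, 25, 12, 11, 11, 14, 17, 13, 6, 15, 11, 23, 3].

One longest increasing subsequence is 1, 12, 14, 17, 23 (positions 1,5,8,9,14), of length 5; no longer one exists.

5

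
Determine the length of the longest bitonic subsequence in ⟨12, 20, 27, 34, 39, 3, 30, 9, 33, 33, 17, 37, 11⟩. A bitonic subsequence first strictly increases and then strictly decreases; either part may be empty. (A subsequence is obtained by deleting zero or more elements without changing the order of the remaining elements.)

8

One longest bitonic subsequence is 12, 20, 27, 34, 39, 33, 17, 11 (positions 1,2,3,4,5,10,11,13): it rises to 39 then falls. Length 8 is optimal.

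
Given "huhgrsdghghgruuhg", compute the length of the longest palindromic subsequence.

Using dp[i][j] = 2 + dp[i+1][j−1] if the ends match, else max(dp[i+1][j], dp[i][j−1]):
dp[1][17] = 11. A witness is hurghghgruh at positions 1,2,5,8,9,10,11,12,13,15,16.

11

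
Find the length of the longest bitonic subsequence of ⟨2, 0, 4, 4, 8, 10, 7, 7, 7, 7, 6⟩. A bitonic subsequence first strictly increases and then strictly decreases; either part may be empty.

Let inc[i] be the LIS ending at i and dec[i] the longest strictly decreasing subsequence starting at i. inc = [1, 1, 2, 2, 3, 4, 3, 3, 3, 3, 3], dec = [2, 1, 1, 1, 3, 3, 2, 2, 2, 2, 1].
max_i inc[i]+dec[i]−1 = 6, with one witness 2, 4, 8, 10, 7, 6.

6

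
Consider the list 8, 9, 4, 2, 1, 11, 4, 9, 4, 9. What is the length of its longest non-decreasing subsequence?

Scanning left to right, the best length ending at each element is: 8→1, 9→2, 4→1, 2→1, 1→1, 11→3, 4→2, 9→3, 4→3, 9→4.
So the longest non-decreasing subsequence has length 4, e.g. 8, 9, 9, 9.

4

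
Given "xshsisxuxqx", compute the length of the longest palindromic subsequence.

5

One longest palindromic subsequence is xxuxx (positions 1,7,8,9,11); it reads the same forward and backward, and the interval DP gives dp[1][11] = 5.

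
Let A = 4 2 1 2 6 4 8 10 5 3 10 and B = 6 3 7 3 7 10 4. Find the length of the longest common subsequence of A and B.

Backtracking the LCS table gives one alignment: 6 (A5,B1) → 3 (A10,B4) → 10 (A11,B6).
So the longest common subsequence has length 3.

3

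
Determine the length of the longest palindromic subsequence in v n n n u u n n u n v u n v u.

10

One longest palindromic subsequence is vnuunnuunv (positions 1,2,5,6,7,8,9,12,13,14); it reads the same forward and backward, and the interval DP gives dp[1][15] = 10.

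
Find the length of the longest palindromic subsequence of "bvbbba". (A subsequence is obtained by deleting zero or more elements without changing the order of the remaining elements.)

4

Using dp[i][j] = 2 + dp[i+1][j−1] if the ends match, else max(dp[i+1][j], dp[i][j−1]):
dp[1][6] = 4. A witness is bbbb at positions 1,3,4,5.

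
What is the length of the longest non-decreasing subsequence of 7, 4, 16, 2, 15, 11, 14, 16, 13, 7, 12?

One longest non-decreasing subsequence is 7, 11, 14, 16 (positions 1,6,7,8), of length 4; no longer one exists.

4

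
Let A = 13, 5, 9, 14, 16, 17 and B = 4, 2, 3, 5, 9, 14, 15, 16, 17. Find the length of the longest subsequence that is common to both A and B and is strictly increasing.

5

A longest common strictly increasing subsequence is 5, 9, 14, 16, 17 (length 5); it appears in order in both A and B, and no longer such subsequence exists.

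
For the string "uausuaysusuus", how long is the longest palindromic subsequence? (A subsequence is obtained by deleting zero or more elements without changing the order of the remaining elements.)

9

One longest palindromic subsequence is uusususuu (positions 1,3,4,5,8,9,10,11,12); it reads the same forward and backward, and the interval DP gives dp[1][13] = 9.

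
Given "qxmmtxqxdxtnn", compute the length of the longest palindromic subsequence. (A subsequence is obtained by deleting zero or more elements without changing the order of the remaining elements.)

6

One longest palindromic subsequence is qxmmxq (positions 1,2,3,4,6,7); it reads the same forward and backward, and the interval DP gives dp[1][13] = 6.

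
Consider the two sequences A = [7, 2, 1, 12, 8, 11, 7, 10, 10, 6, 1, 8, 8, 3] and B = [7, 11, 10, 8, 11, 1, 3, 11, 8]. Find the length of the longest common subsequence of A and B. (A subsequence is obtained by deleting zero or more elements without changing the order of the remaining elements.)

Backtracking the LCS table gives one alignment: 7 (A1,B1) → 8 (A5,B4) → 11 (A6,B5) → 1 (A11,B6) → 8 (A13,B9).
So the longest common subsequence has length 5.

5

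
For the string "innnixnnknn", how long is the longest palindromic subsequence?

One longest palindromic subsequence is nnnnnnn (positions 2,3,4,7,8,10,11); it reads the same forward and backward, and the interval DP gives dp[1][11] = 7.

7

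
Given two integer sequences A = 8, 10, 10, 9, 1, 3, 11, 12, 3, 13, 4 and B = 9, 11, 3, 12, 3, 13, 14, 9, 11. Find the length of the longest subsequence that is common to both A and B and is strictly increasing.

For each value that appears in both, track the longest common increasing run ending there.
The best achievable length is 4; one witness is 9, 11, 12, 13 (A-positions 4,7,8,10, B-positions 1,2,4,6).

4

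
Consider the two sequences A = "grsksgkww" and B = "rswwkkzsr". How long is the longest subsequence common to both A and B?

4

Backtracking the LCS table gives one alignment: r (A2,B1) → s (A3,B2) → k (A4,B6) → s (A5,B8).
So the longest common subsequence has length 4.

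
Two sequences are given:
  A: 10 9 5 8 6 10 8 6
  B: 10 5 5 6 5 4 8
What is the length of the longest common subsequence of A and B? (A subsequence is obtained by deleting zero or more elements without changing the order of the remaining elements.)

4

Backtracking the LCS table gives one alignment: 10 (A1,B1) → 5 (A3,B3) → 6 (A5,B4) → 8 (A7,B7).
So the longest common subsequence has length 4.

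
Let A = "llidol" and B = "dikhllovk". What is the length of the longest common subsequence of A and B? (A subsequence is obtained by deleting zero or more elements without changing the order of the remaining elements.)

3

A longest common subsequence is llo (length 3); the LCS DP confirms no longer common subsequence exists.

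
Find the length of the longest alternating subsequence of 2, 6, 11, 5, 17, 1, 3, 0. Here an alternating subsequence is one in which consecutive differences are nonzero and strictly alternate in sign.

7

A longest alternating subsequence is 2, 6, 5, 17, 1, 3, 0 (positions 1,2,4,5,6,7,8); its 6 consecutive differences strictly alternate in sign, and length 7 is optimal.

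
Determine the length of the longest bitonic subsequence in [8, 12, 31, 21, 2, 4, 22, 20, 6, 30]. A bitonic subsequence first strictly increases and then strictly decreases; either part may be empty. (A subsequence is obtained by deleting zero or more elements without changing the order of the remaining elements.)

Let inc[i] be the LIS ending at i and dec[i] the longest strictly decreasing subsequence starting at i. inc = [1, 2, 3, 3, 1, 2, 4, 3, 3, 5], dec = [2, 2, 4, 3, 1, 1, 3, 2, 1, 1].
max_i inc[i]+dec[i]−1 = 6, with one witness 8, 12, 31, 22, 20, 6.

6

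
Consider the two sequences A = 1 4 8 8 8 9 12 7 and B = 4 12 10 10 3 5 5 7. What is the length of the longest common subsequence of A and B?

Backtracking the LCS table gives one alignment: 4 (A2,B1) → 12 (A7,B2) → 7 (A8,B8).
So the longest common subsequence has length 3.

3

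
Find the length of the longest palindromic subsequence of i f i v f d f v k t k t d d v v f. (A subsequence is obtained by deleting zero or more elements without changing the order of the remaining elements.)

9

One longest palindromic subsequence is fvvtktvvf (positions 2,4,8,10,11,12,15,16,17); it reads the same forward and backward, and the interval DP gives dp[1][17] = 9.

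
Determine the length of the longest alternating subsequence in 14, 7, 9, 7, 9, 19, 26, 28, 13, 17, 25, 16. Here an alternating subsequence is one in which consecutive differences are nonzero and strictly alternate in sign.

8

Track the best alternating length ending on an up-step vs a down-step at each position: up/down = 1/1, 1/2, 3/2, 1/4, 5/2, 5/1, 5/1, 5/1, 5/6, 7/6, 7/6, 7/8.
The maximum over both is 8; one such subsequence is 14, 7, 9, 7, 19, 13, 17, 16.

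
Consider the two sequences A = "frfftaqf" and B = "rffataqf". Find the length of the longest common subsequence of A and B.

Backtracking the LCS table gives one alignment: r (A2,B1) → f (A3,B2) → f (A4,B3) → t (A5,B5) → a (A6,B6) → q (A7,B7) → f (A8,B8).
So the longest common subsequence has length 7.

7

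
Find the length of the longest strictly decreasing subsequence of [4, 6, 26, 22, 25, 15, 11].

4

Let dp[i] be the longest decreasing subsequence ending at position i. Then dp = [1, 1, 1, 2, 2, 3, 4].
The maximum is 4; one witness is 26, 22, 15, 11 at positions 3,4,6,7.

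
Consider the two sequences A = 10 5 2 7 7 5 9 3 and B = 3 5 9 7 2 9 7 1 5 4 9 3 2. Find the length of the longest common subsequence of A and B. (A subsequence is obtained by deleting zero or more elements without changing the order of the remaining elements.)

A longest common subsequence is 5, 2, 7, 5, 9, 3 (length 6); the LCS DP confirms no longer common subsequence exists.

6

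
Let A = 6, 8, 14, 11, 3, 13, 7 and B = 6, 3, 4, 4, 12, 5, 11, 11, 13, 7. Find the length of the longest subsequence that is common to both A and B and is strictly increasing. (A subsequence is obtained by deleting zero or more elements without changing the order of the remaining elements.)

For each value that appears in both, track the longest common increasing run ending there.
The best achievable length is 3; one witness is 6, 11, 13 (A-positions 1,4,6, B-positions 1,7,9).

3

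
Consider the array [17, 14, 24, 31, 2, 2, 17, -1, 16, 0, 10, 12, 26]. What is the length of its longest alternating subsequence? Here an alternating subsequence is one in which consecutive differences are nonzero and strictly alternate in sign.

9

Track the best alternating length ending on an up-step vs a down-step at each position: up/down = 1/1, 1/2, 3/1, 3/1, 1/4, 1/4, 5/4, 1/6, 7/6, 7/8, 9/8, 9/8, 9/4.
The maximum over both is 9; one such subsequence is 17, 14, 24, 2, 17, -1, 16, 0, 10.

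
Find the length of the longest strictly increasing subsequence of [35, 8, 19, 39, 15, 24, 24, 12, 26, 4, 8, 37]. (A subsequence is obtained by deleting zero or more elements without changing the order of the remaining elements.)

Let dp[i] be the longest increasing subsequence ending at position i. Then dp = [1, 1, 2, 3, 2, 3, 3, 2, 4, 1, 2, 5].
The maximum is 5; one witness is 8, 19, 24, 26, 37 at positions 2,3,6,9,12.

5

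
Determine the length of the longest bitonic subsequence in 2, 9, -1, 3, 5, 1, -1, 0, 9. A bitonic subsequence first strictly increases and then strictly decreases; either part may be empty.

5

One longest bitonic subsequence is 2, 9, 5, 1, 0 (positions 1,2,5,6,8): it rises to 9 then falls. Length 5 is optimal.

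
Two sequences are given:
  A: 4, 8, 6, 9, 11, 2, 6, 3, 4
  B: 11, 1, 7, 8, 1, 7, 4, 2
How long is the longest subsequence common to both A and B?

A longest common subsequence is 4, 2 (length 2); the LCS DP confirms no longer common subsequence exists.

2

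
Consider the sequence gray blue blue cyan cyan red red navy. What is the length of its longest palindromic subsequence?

One longest palindromic subsequence is red red (positions 6,7); it reads the same forward and backward, and the interval DP gives dp[1][8] = 2.

2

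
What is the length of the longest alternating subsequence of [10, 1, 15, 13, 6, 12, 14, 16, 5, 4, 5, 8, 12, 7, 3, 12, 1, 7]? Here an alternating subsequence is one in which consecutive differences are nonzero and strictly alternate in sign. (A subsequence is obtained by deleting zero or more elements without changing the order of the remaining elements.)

Track the best alternating length ending on an up-step vs a down-step at each position: up/down = 1/1, 1/2, 3/1, 3/4, 3/4, 5/4, 5/4, 5/1, 3/6, 3/6, 7/6, 7/6, 7/6, 7/8, 3/8, 9/6, 1/10, 11/10.
The maximum over both is 11; one such subsequence is 10, 1, 15, 6, 12, 5, 8, 7, 12, 1, 7.

11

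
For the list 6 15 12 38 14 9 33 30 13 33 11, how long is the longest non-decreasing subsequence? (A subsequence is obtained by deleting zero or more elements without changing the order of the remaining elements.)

5

Scanning left to right, the best length ending at each element is: 6→1, 15→2, 12→2, 38→3, 14→3, 9→2, 33→4, 30→4, 13→3, 33→5, 11→3.
So the longest non-decreasing subsequence has length 5, e.g. 6, 12, 14, 33, 33.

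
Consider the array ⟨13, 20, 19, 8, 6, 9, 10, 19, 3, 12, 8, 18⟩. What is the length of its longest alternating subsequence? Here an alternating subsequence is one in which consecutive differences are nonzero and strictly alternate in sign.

8

Track the best alternating length ending on an up-step vs a down-step at each position: up/down = 1/1, 2/1, 2/3, 1/3, 1/3, 4/3, 4/3, 4/3, 1/5, 6/5, 6/7, 8/5.
The maximum over both is 8; one such subsequence is 13, 20, 8, 9, 3, 12, 8, 18.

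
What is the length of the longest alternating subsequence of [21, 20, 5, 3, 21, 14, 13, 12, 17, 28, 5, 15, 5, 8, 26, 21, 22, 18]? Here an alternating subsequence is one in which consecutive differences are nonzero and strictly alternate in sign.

12

Track the best alternating length ending on an up-step vs a down-step at each position: up/down = 1/1, 1/2, 1/2, 1/2, 3/1, 3/4, 3/4, 3/4, 5/4, 5/1, 3/6, 7/6, 3/8, 9/8, 9/6, 9/10, 11/10, 9/12.
The maximum over both is 12; one such subsequence is 21, 20, 21, 14, 17, 5, 15, 5, 26, 21, 22, 18.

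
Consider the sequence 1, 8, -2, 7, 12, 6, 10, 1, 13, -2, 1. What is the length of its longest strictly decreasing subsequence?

Let dp[i] be the longest decreasing subsequence ending at position i. Then dp = [1, 1, 2, 2, 1, 3, 2, 4, 1, 5, 4].
The maximum is 5; one witness is 8, 7, 6, 1, -2 at positions 2,4,6,8,10.

5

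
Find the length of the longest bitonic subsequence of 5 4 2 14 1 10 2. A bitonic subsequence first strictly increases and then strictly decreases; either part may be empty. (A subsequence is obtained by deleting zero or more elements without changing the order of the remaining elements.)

4

One longest bitonic subsequence is 5, 4, 2, 1 (positions 1,2,3,5): it rises to 5 then falls. Length 4 is optimal.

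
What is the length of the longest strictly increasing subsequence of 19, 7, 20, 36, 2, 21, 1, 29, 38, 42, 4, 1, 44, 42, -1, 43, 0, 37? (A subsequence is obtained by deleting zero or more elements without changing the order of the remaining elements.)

7

One longest increasing subsequence is 19, 20, 21, 29, 38, 42, 44 (positions 1,3,6,8,9,10,13), of length 7; no longer one exists.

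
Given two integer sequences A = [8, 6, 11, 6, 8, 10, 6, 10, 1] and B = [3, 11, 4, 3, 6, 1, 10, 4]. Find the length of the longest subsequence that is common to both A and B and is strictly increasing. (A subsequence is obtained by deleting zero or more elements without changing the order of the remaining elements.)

For each value that appears in both, track the longest common increasing run ending there.
The best achievable length is 2; one witness is 6, 10 (A-positions 2,6, B-positions 5,7).

2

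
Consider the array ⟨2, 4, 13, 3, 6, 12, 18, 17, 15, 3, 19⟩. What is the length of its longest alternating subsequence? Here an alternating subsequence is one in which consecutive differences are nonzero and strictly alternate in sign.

6

Track the best alternating length ending on an up-step vs a down-step at each position: up/down = 1/1, 2/1, 2/1, 2/3, 4/3, 4/3, 4/1, 4/5, 4/5, 2/5, 6/1.
The maximum over both is 6; one such subsequence is 2, 4, 3, 18, 17, 19.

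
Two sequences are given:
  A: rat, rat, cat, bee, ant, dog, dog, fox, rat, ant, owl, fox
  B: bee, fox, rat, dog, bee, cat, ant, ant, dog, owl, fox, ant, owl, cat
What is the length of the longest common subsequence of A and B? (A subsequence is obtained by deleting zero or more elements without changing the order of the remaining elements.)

7

A longest common subsequence is rat, cat, ant, dog, fox, ant, owl (length 7); the LCS DP confirms no longer common subsequence exists.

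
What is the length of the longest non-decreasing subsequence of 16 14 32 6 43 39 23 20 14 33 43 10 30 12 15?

4

Let dp[i] be the longest non-decreasing subsequence ending at position i. Then dp = [1, 1, 2, 1, 3, 3, 2, 2, 2, 3, 4, 2, 3, 3, 4].
The maximum is 4; one witness is 16, 32, 43, 43 at positions 1,3,5,11.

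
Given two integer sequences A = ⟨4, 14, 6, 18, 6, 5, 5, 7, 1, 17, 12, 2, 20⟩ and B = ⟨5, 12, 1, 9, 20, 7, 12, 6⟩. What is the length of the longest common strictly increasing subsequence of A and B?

3

A longest common strictly increasing subsequence is 5, 12, 20 (length 3); it appears in order in both A and B, and no longer such subsequence exists.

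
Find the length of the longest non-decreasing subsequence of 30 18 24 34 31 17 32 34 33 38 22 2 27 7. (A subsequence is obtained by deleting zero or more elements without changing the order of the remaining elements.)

One longest non-decreasing subsequence is 18, 24, 31, 32, 34, 38 (positions 2,3,5,7,8,10), of length 6; no longer one exists.

6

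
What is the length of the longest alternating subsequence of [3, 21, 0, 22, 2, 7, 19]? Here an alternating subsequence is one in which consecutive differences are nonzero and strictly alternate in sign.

6

A longest alternating subsequence is 3, 21, 0, 22, 2, 7 (positions 1,2,3,4,5,6); its 5 consecutive differences strictly alternate in sign, and length 6 is optimal.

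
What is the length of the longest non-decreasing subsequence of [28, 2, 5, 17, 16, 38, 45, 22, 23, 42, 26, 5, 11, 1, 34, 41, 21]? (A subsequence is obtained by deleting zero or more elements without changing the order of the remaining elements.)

8

Scanning left to right, the best length ending at each element is: 28→1, 2→1, 5→2, 17→3, 16→3, 38→4, 45→5, 22→4, 23→5, 42→6, 26→6, 5→3, 11→4, 1→1, 34→7, 41→8, 21→5.
So the longest non-decreasing subsequence has length 8, e.g. 2, 5, 17, 22, 23, 26, 34, 41.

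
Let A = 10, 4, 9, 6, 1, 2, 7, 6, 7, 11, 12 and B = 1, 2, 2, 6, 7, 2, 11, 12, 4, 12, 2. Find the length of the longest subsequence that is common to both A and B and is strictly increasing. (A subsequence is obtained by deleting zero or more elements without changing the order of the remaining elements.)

A longest common strictly increasing subsequence is 1, 2, 6, 7, 11, 12 (length 6); it appears in order in both A and B, and no longer such subsequence exists.

6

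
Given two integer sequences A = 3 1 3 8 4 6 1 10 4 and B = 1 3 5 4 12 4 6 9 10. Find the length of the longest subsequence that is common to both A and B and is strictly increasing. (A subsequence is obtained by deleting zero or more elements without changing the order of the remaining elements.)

For each value that appears in both, track the longest common increasing run ending there.
The best achievable length is 5; one witness is 1, 3, 4, 6, 10 (A-positions 2,3,5,6,8, B-positions 1,2,4,7,9).

5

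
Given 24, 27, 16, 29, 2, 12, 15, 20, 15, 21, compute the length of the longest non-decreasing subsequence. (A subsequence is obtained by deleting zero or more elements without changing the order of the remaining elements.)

5

Let dp[i] be the longest non-decreasing subsequence ending at position i. Then dp = [1, 2, 1, 3, 1, 2, 3, 4, 4, 5].
The maximum is 5; one witness is 2, 12, 15, 20, 21 at positions 5,6,7,8,10.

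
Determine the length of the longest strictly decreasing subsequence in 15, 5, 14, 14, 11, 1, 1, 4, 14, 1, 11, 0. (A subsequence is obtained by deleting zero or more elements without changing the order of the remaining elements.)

Scanning left to right, the best length ending at each element is: 15→1, 5→2, 14→2, 14→2, 11→3, 1→4, 1→4, 4→4, 14→2, 1→5, 11→3, 0→6.
So the longest decreasing subsequence has length 6, e.g. 15, 14, 11, 4, 1, 0.

6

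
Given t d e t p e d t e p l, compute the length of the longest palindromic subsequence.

One longest palindromic subsequence is tdepedt (positions 1,2,3,5,6,7,8); it reads the same forward and backward, and the interval DP gives dp[1][11] = 7.

7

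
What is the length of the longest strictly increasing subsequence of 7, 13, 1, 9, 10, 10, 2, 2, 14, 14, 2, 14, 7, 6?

One longest increasing subsequence is 7, 9, 10, 14 (positions 1,4,5,9), of length 4; no longer one exists.

4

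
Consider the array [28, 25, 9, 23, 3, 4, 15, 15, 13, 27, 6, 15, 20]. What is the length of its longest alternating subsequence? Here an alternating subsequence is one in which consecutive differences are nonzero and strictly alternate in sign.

Track the best alternating length ending on an up-step vs a down-step at each position: up/down = 1/1, 1/2, 1/2, 3/2, 1/4, 5/4, 5/4, 5/4, 5/6, 7/2, 5/8, 9/8, 9/8.
The maximum over both is 9; one such subsequence is 28, 9, 23, 3, 15, 13, 27, 6, 15.

9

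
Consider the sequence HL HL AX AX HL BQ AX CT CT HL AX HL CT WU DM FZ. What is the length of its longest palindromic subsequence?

Using dp[i][j] = 2 + dp[i+1][j−1] if the ends match, else max(dp[i+1][j], dp[i][j−1]):
dp[1][16] = 8. A witness is HL AX HL CT CT HL AX HL at positions 2,3,5,8,9,10,11,12.

8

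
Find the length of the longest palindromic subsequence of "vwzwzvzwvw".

One longest palindromic subsequence is wwzvzww (positions 2,4,5,6,7,8,10); it reads the same forward and backward, and the interval DP gives dp[1][10] = 7.

7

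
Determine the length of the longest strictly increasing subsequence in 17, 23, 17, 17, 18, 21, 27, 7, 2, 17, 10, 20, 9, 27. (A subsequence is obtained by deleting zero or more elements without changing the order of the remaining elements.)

4

One longest increasing subsequence is 17, 18, 21, 27 (positions 1,5,6,7), of length 4; no longer one exists.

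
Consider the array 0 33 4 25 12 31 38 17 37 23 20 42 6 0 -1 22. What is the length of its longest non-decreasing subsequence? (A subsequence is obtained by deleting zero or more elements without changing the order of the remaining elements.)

6

Let dp[i] be the longest non-decreasing subsequence ending at position i. Then dp = [1, 2, 2, 3, 3, 4, 5, 4, 5, 5, 5, 6, 3, 2, 1, 6].
The maximum is 6; one witness is 0, 4, 25, 31, 38, 42 at positions 1,3,4,6,7,12.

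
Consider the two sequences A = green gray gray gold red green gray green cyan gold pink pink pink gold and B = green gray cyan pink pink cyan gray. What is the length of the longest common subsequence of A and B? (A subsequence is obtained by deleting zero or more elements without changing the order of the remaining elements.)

5

Backtracking the LCS table gives one alignment: green (A6,B1) → gray (A7,B2) → cyan (A9,B3) → pink (A11,B4) → pink (A12,B5).
So the longest common subsequence has length 5.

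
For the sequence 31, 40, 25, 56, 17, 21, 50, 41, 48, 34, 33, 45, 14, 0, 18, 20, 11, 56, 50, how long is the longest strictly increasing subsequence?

Scanning left to right, the best length ending at each element is: 31→1, 40→2, 25→1, 56→3, 17→1, 21→2, 50→3, 41→3, 48→4, 34→3, 33→3, 45→4, 14→1, 0→1, 18→2, 20→3, 11→2, 56→5, 50→5.
So the longest increasing subsequence has length 5, e.g. 31, 40, 41, 48, 56.

5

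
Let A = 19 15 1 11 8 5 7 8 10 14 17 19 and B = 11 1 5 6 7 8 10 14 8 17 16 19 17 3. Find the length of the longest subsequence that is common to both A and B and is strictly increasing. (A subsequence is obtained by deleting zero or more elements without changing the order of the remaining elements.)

8

A longest common strictly increasing subsequence is 1, 5, 7, 8, 10, 14, 17, 19 (length 8); it appears in order in both A and B, and no longer such subsequence exists.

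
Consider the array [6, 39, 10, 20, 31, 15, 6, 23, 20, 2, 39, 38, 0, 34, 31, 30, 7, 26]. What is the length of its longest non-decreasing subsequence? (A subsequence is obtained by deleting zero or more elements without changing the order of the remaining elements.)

5

Let dp[i] be the longest non-decreasing subsequence ending at position i. Then dp = [1, 2, 2, 3, 4, 3, 2, 4, 4, 1, 5, 5, 1, 5, 5, 5, 3, 5].
The maximum is 5; one witness is 6, 10, 20, 31, 39 at positions 1,3,4,5,11.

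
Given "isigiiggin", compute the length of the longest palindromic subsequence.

6

Using dp[i][j] = 2 + dp[i+1][j−1] if the ends match, else max(dp[i+1][j], dp[i][j−1]):
dp[1][10] = 6. A witness is igiigi at positions 3,4,5,6,8,9.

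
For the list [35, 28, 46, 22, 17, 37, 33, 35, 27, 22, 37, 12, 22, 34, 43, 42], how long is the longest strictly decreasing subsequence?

6

Let dp[i] be the longest decreasing subsequence ending at position i. Then dp = [1, 2, 1, 3, 4, 2, 3, 3, 4, 5, 2, 6, 5, 4, 2, 3].
The maximum is 6; one witness is 46, 37, 33, 27, 22, 12 at positions 3,6,7,9,10,12.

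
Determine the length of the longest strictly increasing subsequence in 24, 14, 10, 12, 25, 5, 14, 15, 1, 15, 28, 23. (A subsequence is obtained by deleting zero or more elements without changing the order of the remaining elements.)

One longest increasing subsequence is 10, 12, 14, 15, 28 (positions 3,4,7,8,11), of length 5; no longer one exists.

5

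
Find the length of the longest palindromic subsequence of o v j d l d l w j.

Using dp[i][j] = 2 + dp[i+1][j−1] if the ends match, else max(dp[i+1][j], dp[i][j−1]):
dp[1][9] = 5. A witness is jldlj at positions 3,5,6,7,9.

5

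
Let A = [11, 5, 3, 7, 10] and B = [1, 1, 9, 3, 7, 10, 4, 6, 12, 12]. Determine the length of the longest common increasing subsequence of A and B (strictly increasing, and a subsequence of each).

3

For each value that appears in both, track the longest common increasing run ending there.
The best achievable length is 3; one witness is 3, 7, 10 (A-positions 3,4,5, B-positions 4,5,6).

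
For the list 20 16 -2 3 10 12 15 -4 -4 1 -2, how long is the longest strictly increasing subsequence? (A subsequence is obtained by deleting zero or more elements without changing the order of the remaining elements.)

Scanning left to right, the best length ending at each element is: 20→1, 16→1, -2→1, 3→2, 10→3, 12→4, 15→5, -4→1, -4→1, 1→2, -2→2.
So the longest increasing subsequence has length 5, e.g. -2, 3, 10, 12, 15.

5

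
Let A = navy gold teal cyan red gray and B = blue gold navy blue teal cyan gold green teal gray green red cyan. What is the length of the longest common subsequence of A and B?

A longest common subsequence is navy, gold, teal, cyan (length 4); the LCS DP confirms no longer common subsequence exists.

4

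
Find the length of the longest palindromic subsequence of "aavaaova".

6

Using dp[i][j] = 2 + dp[i+1][j−1] if the ends match, else max(dp[i+1][j], dp[i][j−1]):
dp[1][8] = 6. A witness is avaava at positions 1,3,4,5,7,8.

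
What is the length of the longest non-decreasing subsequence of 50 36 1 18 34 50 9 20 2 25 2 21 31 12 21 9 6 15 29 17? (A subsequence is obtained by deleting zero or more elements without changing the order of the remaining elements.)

6

Scanning left to right, the best length ending at each element is: 50→1, 36→1, 1→1, 18→2, 34→3, 50→4, 9→2, 20→3, 2→2, 25→4, 2→3, 21→4, 31→5, 12→4, 21→5, 9→4, 6→4, 15→5, 29→6, 17→6.
So the longest non-decreasing subsequence has length 6, e.g. 1, 18, 20, 21, 21, 29.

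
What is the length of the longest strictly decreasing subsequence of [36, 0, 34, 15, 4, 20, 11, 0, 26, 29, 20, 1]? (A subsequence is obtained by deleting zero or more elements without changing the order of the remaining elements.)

5

Let dp[i] be the longest decreasing subsequence ending at position i. Then dp = [1, 2, 2, 3, 4, 3, 4, 5, 3, 3, 4, 5].
The maximum is 5; one witness is 36, 34, 15, 4, 0 at positions 1,3,4,5,8.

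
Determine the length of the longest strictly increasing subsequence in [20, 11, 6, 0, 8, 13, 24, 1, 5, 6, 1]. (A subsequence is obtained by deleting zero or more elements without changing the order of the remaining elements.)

4

One longest increasing subsequence is 6, 8, 13, 24 (positions 3,5,6,7), of length 4; no longer one exists.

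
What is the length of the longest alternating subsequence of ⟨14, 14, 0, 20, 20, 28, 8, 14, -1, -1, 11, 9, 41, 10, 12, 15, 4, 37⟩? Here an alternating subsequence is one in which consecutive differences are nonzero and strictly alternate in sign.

A longest alternating subsequence is 14, 0, 20, 8, 14, -1, 11, 9, 41, 10, 12, 4, 37 (positions 1,3,4,7,8,9,11,12,13,14,15,17,18); its 12 consecutive differences strictly alternate in sign, and length 13 is optimal.

13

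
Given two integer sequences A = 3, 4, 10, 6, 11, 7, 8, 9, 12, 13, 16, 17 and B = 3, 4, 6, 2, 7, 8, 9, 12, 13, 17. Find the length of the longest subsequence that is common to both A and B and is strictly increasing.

A longest common strictly increasing subsequence is 3, 4, 6, 7, 8, 9, 12, 13, 17 (length 9); it appears in order in both A and B, and no longer such subsequence exists.

9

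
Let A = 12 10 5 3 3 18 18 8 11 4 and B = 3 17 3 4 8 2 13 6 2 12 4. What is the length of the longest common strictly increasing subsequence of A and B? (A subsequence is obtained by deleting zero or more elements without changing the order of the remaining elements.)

For each value that appears in both, track the longest common increasing run ending there.
The best achievable length is 2; one witness is 3, 4 (A-positions 4,10, B-positions 1,4).

2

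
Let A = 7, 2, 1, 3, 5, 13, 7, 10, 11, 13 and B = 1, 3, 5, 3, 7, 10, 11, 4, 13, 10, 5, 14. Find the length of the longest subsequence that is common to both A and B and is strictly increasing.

7

For each value that appears in both, track the longest common increasing run ending there.
The best achievable length is 7; one witness is 1, 3, 5, 7, 10, 11, 13 (A-positions 3,4,5,7,8,9,10, B-positions 1,2,3,5,6,7,9).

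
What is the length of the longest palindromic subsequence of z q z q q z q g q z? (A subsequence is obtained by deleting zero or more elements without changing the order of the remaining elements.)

Using dp[i][j] = 2 + dp[i+1][j−1] if the ends match, else max(dp[i+1][j], dp[i][j−1]):
dp[1][10] = 8. A witness is zqzqqzqz at positions 1,2,3,4,5,6,9,10.

8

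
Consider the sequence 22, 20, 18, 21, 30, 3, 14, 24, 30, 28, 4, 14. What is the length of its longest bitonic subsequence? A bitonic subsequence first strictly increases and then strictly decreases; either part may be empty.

Let inc[i] be the LIS ending at i and dec[i] the longest strictly decreasing subsequence starting at i. inc = [1, 1, 1, 2, 3, 1, 2, 3, 4, 4, 2, 3], dec = [5, 4, 3, 3, 3, 1, 2, 2, 3, 2, 1, 1].
max_i inc[i]+dec[i]−1 = 6, with one witness 20, 21, 24, 30, 28, 14.

6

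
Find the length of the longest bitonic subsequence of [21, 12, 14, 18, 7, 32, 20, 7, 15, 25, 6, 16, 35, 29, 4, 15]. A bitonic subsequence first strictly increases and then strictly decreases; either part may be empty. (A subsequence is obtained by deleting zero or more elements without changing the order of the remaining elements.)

8

One longest bitonic subsequence is 12, 14, 18, 32, 20, 15, 6, 4 (positions 2,3,4,6,7,9,11,15): it rises to 32 then falls. Length 8 is optimal.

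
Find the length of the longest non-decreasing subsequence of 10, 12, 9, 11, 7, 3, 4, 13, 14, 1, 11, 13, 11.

4

One longest non-decreasing subsequence is 10, 12, 13, 14 (positions 1,2,8,9), of length 4; no longer one exists.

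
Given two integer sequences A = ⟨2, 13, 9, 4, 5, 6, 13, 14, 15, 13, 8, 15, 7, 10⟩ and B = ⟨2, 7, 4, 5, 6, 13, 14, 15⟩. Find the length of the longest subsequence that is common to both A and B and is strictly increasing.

A longest common strictly increasing subsequence is 2, 4, 5, 6, 13, 14, 15 (length 7); it appears in order in both A and B, and no longer such subsequence exists.

7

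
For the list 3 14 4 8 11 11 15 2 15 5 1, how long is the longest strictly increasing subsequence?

5

Let dp[i] be the longest increasing subsequence ending at position i. Then dp = [1, 2, 2, 3, 4, 4, 5, 1, 5, 3, 1].
The maximum is 5; one witness is 3, 4, 8, 11, 15 at positions 1,3,4,5,7.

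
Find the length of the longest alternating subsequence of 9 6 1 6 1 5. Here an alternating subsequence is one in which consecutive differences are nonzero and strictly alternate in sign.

A longest alternating subsequence is 9, 1, 6, 1, 5 (positions 1,3,4,5,6); its 4 consecutive differences strictly alternate in sign, and length 5 is optimal.

5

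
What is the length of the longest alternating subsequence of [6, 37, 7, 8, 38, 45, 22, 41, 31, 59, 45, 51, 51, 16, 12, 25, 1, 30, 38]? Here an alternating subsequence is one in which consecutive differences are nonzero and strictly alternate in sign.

14

A longest alternating subsequence is 6, 37, 7, 38, 22, 41, 31, 59, 45, 51, 16, 25, 1, 30 (positions 1,2,3,5,7,8,9,10,11,12,14,16,17,18); its 13 consecutive differences strictly alternate in sign, and length 14 is optimal.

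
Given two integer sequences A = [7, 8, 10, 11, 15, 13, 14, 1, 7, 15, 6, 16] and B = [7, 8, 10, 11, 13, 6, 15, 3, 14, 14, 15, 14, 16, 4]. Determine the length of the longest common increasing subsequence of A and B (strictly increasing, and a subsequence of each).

A longest common strictly increasing subsequence is 7, 8, 10, 11, 13, 14, 15, 16 (length 8); it appears in order in both A and B, and no longer such subsequence exists.

8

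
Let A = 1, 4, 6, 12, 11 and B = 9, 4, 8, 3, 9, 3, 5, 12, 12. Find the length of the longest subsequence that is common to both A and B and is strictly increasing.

2

For each value that appears in both, track the longest common increasing run ending there.
The best achievable length is 2; one witness is 4, 12 (A-positions 2,4, B-positions 2,8).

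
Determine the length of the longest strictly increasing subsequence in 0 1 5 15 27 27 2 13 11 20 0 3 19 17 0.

5

Let dp[i] be the longest increasing subsequence ending at position i. Then dp = [1, 2, 3, 4, 5, 5, 3, 4, 4, 5, 1, 4, 5, 5, 1].
The maximum is 5; one witness is 0, 1, 5, 15, 27 at positions 1,2,3,4,5.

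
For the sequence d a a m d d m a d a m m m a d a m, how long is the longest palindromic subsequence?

Using dp[i][j] = 2 + dp[i+1][j−1] if the ends match, else max(dp[i+1][j], dp[i][j−1]):
dp[1][17] = 11. A witness is madammmadam at positions 4,8,9,10,11,12,13,14,15,16,17.

11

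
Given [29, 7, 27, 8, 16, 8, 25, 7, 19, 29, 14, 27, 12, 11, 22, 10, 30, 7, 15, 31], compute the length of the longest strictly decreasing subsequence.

Scanning left to right, the best length ending at each element is: 29→1, 7→2, 27→2, 8→3, 16→3, 8→4, 25→3, 7→5, 19→4, 29→1, 14→5, 27→2, 12→6, 11→7, 22→4, 10→8, 30→1, 7→9, 15→5, 31→1.
So the longest decreasing subsequence has length 9, e.g. 29, 27, 25, 19, 14, 12, 11, 10, 7.

9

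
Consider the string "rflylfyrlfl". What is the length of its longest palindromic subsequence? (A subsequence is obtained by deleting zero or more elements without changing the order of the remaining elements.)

One longest palindromic subsequence is flyfylf (positions 2,3,4,6,7,9,10); it reads the same forward and backward, and the interval DP gives dp[1][11] = 7.

7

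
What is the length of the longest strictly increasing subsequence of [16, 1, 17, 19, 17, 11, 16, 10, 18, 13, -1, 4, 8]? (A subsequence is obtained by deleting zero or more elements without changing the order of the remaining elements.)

Scanning left to right, the best length ending at each element is: 16→1, 1→1, 17→2, 19→3, 17→2, 11→2, 16→3, 10→2, 18→4, 13→3, -1→1, 4→2, 8→3.
So the longest increasing subsequence has length 4, e.g. 1, 11, 16, 18.

4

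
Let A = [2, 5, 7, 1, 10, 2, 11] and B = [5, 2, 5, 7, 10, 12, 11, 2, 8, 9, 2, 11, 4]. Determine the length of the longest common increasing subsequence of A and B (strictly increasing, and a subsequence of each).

A longest common strictly increasing subsequence is 2, 5, 7, 10, 11 (length 5); it appears in order in both A and B, and no longer such subsequence exists.

5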